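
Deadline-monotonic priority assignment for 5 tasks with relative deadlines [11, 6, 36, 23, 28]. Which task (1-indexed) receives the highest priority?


Sort tasks by relative deadline (ascending):
  Task 2: deadline = 6
  Task 1: deadline = 11
  Task 4: deadline = 23
  Task 5: deadline = 28
  Task 3: deadline = 36
Priority order (highest first): [2, 1, 4, 5, 3]
Highest priority task = 2

2


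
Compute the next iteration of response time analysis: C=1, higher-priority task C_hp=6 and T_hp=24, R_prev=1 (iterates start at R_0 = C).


R_next = C + ceil(R_prev / T_hp) * C_hp
ceil(1 / 24) = ceil(0.0417) = 1
Interference = 1 * 6 = 6
R_next = 1 + 6 = 7

7


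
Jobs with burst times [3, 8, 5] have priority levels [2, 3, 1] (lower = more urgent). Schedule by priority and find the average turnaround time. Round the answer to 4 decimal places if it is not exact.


Sort by priority (ascending = highest first):
Order: [(1, 5), (2, 3), (3, 8)]
Completion times:
  Priority 1, burst=5, C=5
  Priority 2, burst=3, C=8
  Priority 3, burst=8, C=16
Average turnaround = 29/3 = 9.6667

9.6667


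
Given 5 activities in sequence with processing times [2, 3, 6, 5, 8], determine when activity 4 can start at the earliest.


Activity 4 starts after activities 1 through 3 complete.
Predecessor durations: [2, 3, 6]
ES = 2 + 3 + 6 = 11

11


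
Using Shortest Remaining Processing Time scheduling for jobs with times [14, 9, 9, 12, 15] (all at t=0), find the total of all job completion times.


Since all jobs arrive at t=0, SRPT equals SPT ordering.
SPT order: [9, 9, 12, 14, 15]
Completion times:
  Job 1: p=9, C=9
  Job 2: p=9, C=18
  Job 3: p=12, C=30
  Job 4: p=14, C=44
  Job 5: p=15, C=59
Total completion time = 9 + 18 + 30 + 44 + 59 = 160

160


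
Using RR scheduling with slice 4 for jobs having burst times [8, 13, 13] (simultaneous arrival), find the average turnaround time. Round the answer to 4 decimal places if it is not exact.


Time quantum = 4
Execution trace:
  J1 runs 4 units, time = 4
  J2 runs 4 units, time = 8
  J3 runs 4 units, time = 12
  J1 runs 4 units, time = 16
  J2 runs 4 units, time = 20
  J3 runs 4 units, time = 24
  J2 runs 4 units, time = 28
  J3 runs 4 units, time = 32
  J2 runs 1 units, time = 33
  J3 runs 1 units, time = 34
Finish times: [16, 33, 34]
Average turnaround = 83/3 = 27.6667

27.6667


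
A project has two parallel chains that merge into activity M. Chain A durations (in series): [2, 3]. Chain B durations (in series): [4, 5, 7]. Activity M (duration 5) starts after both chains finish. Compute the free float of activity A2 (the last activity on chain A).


ES(A2) = sum of predecessors on chain A = 2
EF(A2) = ES + duration = 2 + 3 = 5
Successor of A2 is M. ES(M) = max(sum(A), sum(B)) = max(5, 16) = 16
Free float = ES(successor) - EF(current) = 16 - 5 = 11

11


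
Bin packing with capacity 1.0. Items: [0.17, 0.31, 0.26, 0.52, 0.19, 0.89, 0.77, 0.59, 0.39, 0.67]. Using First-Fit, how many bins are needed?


Place items sequentially using First-Fit:
  Item 0.17 -> new Bin 1
  Item 0.31 -> Bin 1 (now 0.48)
  Item 0.26 -> Bin 1 (now 0.74)
  Item 0.52 -> new Bin 2
  Item 0.19 -> Bin 1 (now 0.93)
  Item 0.89 -> new Bin 3
  Item 0.77 -> new Bin 4
  Item 0.59 -> new Bin 5
  Item 0.39 -> Bin 2 (now 0.91)
  Item 0.67 -> new Bin 6
Total bins used = 6

6


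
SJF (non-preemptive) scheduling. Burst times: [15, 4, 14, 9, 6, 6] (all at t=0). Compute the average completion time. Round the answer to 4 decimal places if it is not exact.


SJF order (ascending): [4, 6, 6, 9, 14, 15]
Completion times:
  Job 1: burst=4, C=4
  Job 2: burst=6, C=10
  Job 3: burst=6, C=16
  Job 4: burst=9, C=25
  Job 5: burst=14, C=39
  Job 6: burst=15, C=54
Average completion = 148/6 = 24.6667

24.6667


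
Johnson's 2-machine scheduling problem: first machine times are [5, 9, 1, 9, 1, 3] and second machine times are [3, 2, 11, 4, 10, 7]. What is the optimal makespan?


Apply Johnson's rule:
  Group 1 (a <= b): [(3, 1, 11), (5, 1, 10), (6, 3, 7)]
  Group 2 (a > b): [(4, 9, 4), (1, 5, 3), (2, 9, 2)]
Optimal job order: [3, 5, 6, 4, 1, 2]
Schedule:
  Job 3: M1 done at 1, M2 done at 12
  Job 5: M1 done at 2, M2 done at 22
  Job 6: M1 done at 5, M2 done at 29
  Job 4: M1 done at 14, M2 done at 33
  Job 1: M1 done at 19, M2 done at 36
  Job 2: M1 done at 28, M2 done at 38
Makespan = 38

38


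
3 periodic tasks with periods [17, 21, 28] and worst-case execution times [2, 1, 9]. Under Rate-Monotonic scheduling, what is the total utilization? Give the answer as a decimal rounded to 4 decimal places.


Compute individual utilizations (exact fractions):
  Task 1: C/T = 2/17 (approx. 0.1176)
  Task 2: C/T = 1/21 (approx. 0.0476)
  Task 3: C/T = 9/28 (approx. 0.3214)
Total utilization U = 2/17 + 1/21 + 9/28 = 695/1428
Rounded to 4 decimal places: U = 0.4867
RM (Liu & Layland) bound for 3 tasks = 0.779763; compare with U = 695/1428 (approx. 0.486695)
U <= bound, so schedulable by RM sufficient condition.

0.4867


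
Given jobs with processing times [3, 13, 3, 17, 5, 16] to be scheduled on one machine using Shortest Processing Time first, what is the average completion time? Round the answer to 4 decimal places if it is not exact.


Sort jobs by processing time (SPT order): [3, 3, 5, 13, 16, 17]
Compute completion times sequentially:
  Job 1: processing = 3, completes at 3
  Job 2: processing = 3, completes at 6
  Job 3: processing = 5, completes at 11
  Job 4: processing = 13, completes at 24
  Job 5: processing = 16, completes at 40
  Job 6: processing = 17, completes at 57
Sum of completion times = 141
Average completion time = 141/6 = 23.5

23.5


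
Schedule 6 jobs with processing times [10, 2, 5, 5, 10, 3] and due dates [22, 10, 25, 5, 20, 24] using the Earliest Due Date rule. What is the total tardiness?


Sort by due date (EDD order): [(5, 5), (2, 10), (10, 20), (10, 22), (3, 24), (5, 25)]
Compute completion times and tardiness:
  Job 1: p=5, d=5, C=5, tardiness=max(0,5-5)=0
  Job 2: p=2, d=10, C=7, tardiness=max(0,7-10)=0
  Job 3: p=10, d=20, C=17, tardiness=max(0,17-20)=0
  Job 4: p=10, d=22, C=27, tardiness=max(0,27-22)=5
  Job 5: p=3, d=24, C=30, tardiness=max(0,30-24)=6
  Job 6: p=5, d=25, C=35, tardiness=max(0,35-25)=10
Total tardiness = 21

21


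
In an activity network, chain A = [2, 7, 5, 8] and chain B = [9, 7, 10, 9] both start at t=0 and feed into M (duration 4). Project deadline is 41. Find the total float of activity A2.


Forward pass: ES(A2) = sum of predecessors on chain A = 2
EF = ES + duration = 2 + 7 = 9
Backward pass: LF(M) = deadline = 41; LS(M) = 41 - 4 = 37
LF(A2) = LS(M) - sum(successors on chain A) = 37 - 13 = 24
LS = LF - duration = 24 - 7 = 17
Total float = LS - ES = 17 - 2 = 15

15


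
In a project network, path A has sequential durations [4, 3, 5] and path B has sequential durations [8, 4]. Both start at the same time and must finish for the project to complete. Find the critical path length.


Path A total = 4 + 3 + 5 = 12
Path B total = 8 + 4 = 12
Critical path = longest path = max(12, 12) = 12

12


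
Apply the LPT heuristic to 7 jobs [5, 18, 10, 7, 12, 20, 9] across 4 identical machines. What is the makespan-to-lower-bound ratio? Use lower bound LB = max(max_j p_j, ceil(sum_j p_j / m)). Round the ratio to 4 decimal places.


LPT order: [20, 18, 12, 10, 9, 7, 5]
Machine loads after assignment: [20, 23, 19, 19]
LPT makespan = 23
Lower bound = max(max_job, ceil(total/4)) = max(20, 21) = 21
Ratio = 23 / 21 = 1.0952

1.0952


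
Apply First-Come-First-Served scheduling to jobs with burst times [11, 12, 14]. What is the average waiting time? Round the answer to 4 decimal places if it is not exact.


FCFS order (as given): [11, 12, 14]
Waiting times:
  Job 1: wait = 0
  Job 2: wait = 11
  Job 3: wait = 23
Sum of waiting times = 34
Average waiting time = 34/3 = 11.3333

11.3333


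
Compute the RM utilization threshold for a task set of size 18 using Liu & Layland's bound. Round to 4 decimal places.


Compute 2^(1/18) = 1.0392592260
Subtract 1: 1.0392592260 - 1 = 0.0392592260
Multiply by n: 18 * 0.0392592260 = 0.7066660680
Round to 4 dp: 0.7067

0.7067


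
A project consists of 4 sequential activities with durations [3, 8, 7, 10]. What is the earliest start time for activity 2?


Activity 2 starts after activities 1 through 1 complete.
Predecessor durations: [3]
ES = 3 = 3

3


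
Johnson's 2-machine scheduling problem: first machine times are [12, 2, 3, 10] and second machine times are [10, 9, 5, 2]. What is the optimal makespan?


Apply Johnson's rule:
  Group 1 (a <= b): [(2, 2, 9), (3, 3, 5)]
  Group 2 (a > b): [(1, 12, 10), (4, 10, 2)]
Optimal job order: [2, 3, 1, 4]
Schedule:
  Job 2: M1 done at 2, M2 done at 11
  Job 3: M1 done at 5, M2 done at 16
  Job 1: M1 done at 17, M2 done at 27
  Job 4: M1 done at 27, M2 done at 29
Makespan = 29

29


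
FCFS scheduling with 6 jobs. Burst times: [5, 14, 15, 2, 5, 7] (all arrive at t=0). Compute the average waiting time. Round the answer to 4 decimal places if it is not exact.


FCFS order (as given): [5, 14, 15, 2, 5, 7]
Waiting times:
  Job 1: wait = 0
  Job 2: wait = 5
  Job 3: wait = 19
  Job 4: wait = 34
  Job 5: wait = 36
  Job 6: wait = 41
Sum of waiting times = 135
Average waiting time = 135/6 = 22.5

22.5


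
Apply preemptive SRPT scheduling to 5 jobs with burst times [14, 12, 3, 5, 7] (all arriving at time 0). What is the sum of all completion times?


Since all jobs arrive at t=0, SRPT equals SPT ordering.
SPT order: [3, 5, 7, 12, 14]
Completion times:
  Job 1: p=3, C=3
  Job 2: p=5, C=8
  Job 3: p=7, C=15
  Job 4: p=12, C=27
  Job 5: p=14, C=41
Total completion time = 3 + 8 + 15 + 27 + 41 = 94

94


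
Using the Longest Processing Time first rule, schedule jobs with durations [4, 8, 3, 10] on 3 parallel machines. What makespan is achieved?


Sort jobs in decreasing order (LPT): [10, 8, 4, 3]
Assign each job to the least loaded machine:
  Machine 1: jobs [10], load = 10
  Machine 2: jobs [8], load = 8
  Machine 3: jobs [4, 3], load = 7
Makespan = max load = 10

10


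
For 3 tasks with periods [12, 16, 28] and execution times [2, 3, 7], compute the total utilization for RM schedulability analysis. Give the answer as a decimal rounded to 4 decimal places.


Compute individual utilizations (exact fractions):
  Task 1: C/T = 2/12 = 1/6 (approx. 0.1667)
  Task 2: C/T = 3/16 (approx. 0.1875)
  Task 3: C/T = 7/28 = 1/4 (approx. 0.25)
Total utilization U = 1/6 + 3/16 + 1/4 = 29/48
Rounded to 4 decimal places: U = 0.6042
RM (Liu & Layland) bound for 3 tasks = 0.779763; compare with U = 29/48 (approx. 0.604167)
U <= bound, so schedulable by RM sufficient condition.

0.6042


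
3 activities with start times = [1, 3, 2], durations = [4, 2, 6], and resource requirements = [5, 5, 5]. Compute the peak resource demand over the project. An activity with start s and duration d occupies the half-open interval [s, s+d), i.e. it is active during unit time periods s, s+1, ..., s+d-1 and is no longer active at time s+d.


Each activity i is active on [start_i, start_i + duration_i).
Compute total resource usage per time slot:
  t=0: active resources = [], total = 0
  t=1: active resources = [5], total = 5
  t=2: active resources = [5, 5], total = 10
  t=3: active resources = [5, 5, 5], total = 15
  t=4: active resources = [5, 5, 5], total = 15
  t=5: active resources = [5], total = 5
  t=6: active resources = [5], total = 5
  t=7: active resources = [5], total = 5
Peak resource demand = 15

15


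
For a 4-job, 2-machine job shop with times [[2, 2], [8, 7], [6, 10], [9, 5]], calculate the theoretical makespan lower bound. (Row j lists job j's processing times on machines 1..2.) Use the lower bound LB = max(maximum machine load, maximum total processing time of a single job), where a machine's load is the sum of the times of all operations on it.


Machine loads:
  Machine 1: 2 + 8 + 6 + 9 = 25
  Machine 2: 2 + 7 + 10 + 5 = 24
Max machine load = 25
Job totals:
  Job 1: 4
  Job 2: 15
  Job 3: 16
  Job 4: 14
Max job total = 16
Lower bound = max(25, 16) = 25

25


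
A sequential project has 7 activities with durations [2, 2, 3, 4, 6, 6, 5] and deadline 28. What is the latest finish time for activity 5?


LF(activity 5) = deadline - sum of successor durations
Successors: activities 6 through 7 with durations [6, 5]
Sum of successor durations = 11
LF = 28 - 11 = 17

17


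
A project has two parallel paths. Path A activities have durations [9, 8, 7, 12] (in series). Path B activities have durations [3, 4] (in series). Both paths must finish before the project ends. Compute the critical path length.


Path A total = 9 + 8 + 7 + 12 = 36
Path B total = 3 + 4 = 7
Critical path = longest path = max(36, 7) = 36

36


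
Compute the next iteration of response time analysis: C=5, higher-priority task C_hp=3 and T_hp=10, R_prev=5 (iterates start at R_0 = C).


R_next = C + ceil(R_prev / T_hp) * C_hp
ceil(5 / 10) = ceil(0.5) = 1
Interference = 1 * 3 = 3
R_next = 5 + 3 = 8

8


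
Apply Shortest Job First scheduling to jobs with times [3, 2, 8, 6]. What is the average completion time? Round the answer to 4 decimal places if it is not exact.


SJF order (ascending): [2, 3, 6, 8]
Completion times:
  Job 1: burst=2, C=2
  Job 2: burst=3, C=5
  Job 3: burst=6, C=11
  Job 4: burst=8, C=19
Average completion = 37/4 = 9.25

9.25


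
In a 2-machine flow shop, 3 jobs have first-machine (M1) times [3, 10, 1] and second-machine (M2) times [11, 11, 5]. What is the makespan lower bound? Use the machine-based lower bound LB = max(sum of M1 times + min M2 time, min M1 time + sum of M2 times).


LB1 = sum(M1 times) + min(M2 times) = 14 + 5 = 19
LB2 = min(M1 times) + sum(M2 times) = 1 + 27 = 28
Lower bound = max(LB1, LB2) = max(19, 28) = 28

28


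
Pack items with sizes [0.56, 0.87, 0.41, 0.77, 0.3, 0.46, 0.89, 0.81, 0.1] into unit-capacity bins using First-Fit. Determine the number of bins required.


Place items sequentially using First-Fit:
  Item 0.56 -> new Bin 1
  Item 0.87 -> new Bin 2
  Item 0.41 -> Bin 1 (now 0.97)
  Item 0.77 -> new Bin 3
  Item 0.3 -> new Bin 4
  Item 0.46 -> Bin 4 (now 0.76)
  Item 0.89 -> new Bin 5
  Item 0.81 -> new Bin 6
  Item 0.1 -> Bin 2 (now 0.97)
Total bins used = 6

6


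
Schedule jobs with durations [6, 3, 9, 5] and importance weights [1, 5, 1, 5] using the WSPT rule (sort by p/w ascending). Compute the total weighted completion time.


Compute p/w ratios and sort ascending (WSPT): [(3, 5), (5, 5), (6, 1), (9, 1)]
Compute weighted completion times:
  Job (p=3,w=5): C=3, w*C=5*3=15
  Job (p=5,w=5): C=8, w*C=5*8=40
  Job (p=6,w=1): C=14, w*C=1*14=14
  Job (p=9,w=1): C=23, w*C=1*23=23
Total weighted completion time = 92

92


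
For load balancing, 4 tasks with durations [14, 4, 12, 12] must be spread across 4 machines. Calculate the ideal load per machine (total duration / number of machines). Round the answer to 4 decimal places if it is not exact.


Total processing time = 14 + 4 + 12 + 12 = 42
Number of machines = 4
Ideal balanced load = 42 / 4 = 10.5

10.5


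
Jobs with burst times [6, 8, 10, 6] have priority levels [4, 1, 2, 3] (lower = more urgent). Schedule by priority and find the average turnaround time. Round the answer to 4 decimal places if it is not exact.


Sort by priority (ascending = highest first):
Order: [(1, 8), (2, 10), (3, 6), (4, 6)]
Completion times:
  Priority 1, burst=8, C=8
  Priority 2, burst=10, C=18
  Priority 3, burst=6, C=24
  Priority 4, burst=6, C=30
Average turnaround = 80/4 = 20.0

20.0


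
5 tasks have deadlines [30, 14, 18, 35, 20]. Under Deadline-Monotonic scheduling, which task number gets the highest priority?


Sort tasks by relative deadline (ascending):
  Task 2: deadline = 14
  Task 3: deadline = 18
  Task 5: deadline = 20
  Task 1: deadline = 30
  Task 4: deadline = 35
Priority order (highest first): [2, 3, 5, 1, 4]
Highest priority task = 2

2


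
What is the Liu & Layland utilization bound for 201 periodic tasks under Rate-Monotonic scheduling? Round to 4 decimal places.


Compute 2^(1/201) = 1.0034544463
Subtract 1: 1.0034544463 - 1 = 0.0034544463
Multiply by n: 201 * 0.0034544463 = 0.6943437063
Round to 4 dp: 0.6943

0.6943


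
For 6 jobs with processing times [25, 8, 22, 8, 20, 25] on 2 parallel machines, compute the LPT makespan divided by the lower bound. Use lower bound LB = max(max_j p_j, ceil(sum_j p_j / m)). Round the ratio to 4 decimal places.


LPT order: [25, 25, 22, 20, 8, 8]
Machine loads after assignment: [55, 53]
LPT makespan = 55
Lower bound = max(max_job, ceil(total/2)) = max(25, 54) = 54
Ratio = 55 / 54 = 1.0185

1.0185


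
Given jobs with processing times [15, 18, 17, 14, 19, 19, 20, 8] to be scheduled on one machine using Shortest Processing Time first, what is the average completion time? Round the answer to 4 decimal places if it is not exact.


Sort jobs by processing time (SPT order): [8, 14, 15, 17, 18, 19, 19, 20]
Compute completion times sequentially:
  Job 1: processing = 8, completes at 8
  Job 2: processing = 14, completes at 22
  Job 3: processing = 15, completes at 37
  Job 4: processing = 17, completes at 54
  Job 5: processing = 18, completes at 72
  Job 6: processing = 19, completes at 91
  Job 7: processing = 19, completes at 110
  Job 8: processing = 20, completes at 130
Sum of completion times = 524
Average completion time = 524/8 = 65.5

65.5


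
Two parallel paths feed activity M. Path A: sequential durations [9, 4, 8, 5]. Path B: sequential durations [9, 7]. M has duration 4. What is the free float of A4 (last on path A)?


ES(A4) = sum of predecessors on chain A = 21
EF(A4) = ES + duration = 21 + 5 = 26
Successor of A4 is M. ES(M) = max(sum(A), sum(B)) = max(26, 16) = 26
Free float = ES(successor) - EF(current) = 26 - 26 = 0

0


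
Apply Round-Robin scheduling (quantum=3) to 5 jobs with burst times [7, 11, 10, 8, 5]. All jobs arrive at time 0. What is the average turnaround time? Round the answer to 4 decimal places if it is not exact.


Time quantum = 3
Execution trace:
  J1 runs 3 units, time = 3
  J2 runs 3 units, time = 6
  J3 runs 3 units, time = 9
  J4 runs 3 units, time = 12
  J5 runs 3 units, time = 15
  J1 runs 3 units, time = 18
  J2 runs 3 units, time = 21
  J3 runs 3 units, time = 24
  J4 runs 3 units, time = 27
  J5 runs 2 units, time = 29
  J1 runs 1 units, time = 30
  J2 runs 3 units, time = 33
  J3 runs 3 units, time = 36
  J4 runs 2 units, time = 38
  J2 runs 2 units, time = 40
  J3 runs 1 units, time = 41
Finish times: [30, 40, 41, 38, 29]
Average turnaround = 178/5 = 35.6

35.6


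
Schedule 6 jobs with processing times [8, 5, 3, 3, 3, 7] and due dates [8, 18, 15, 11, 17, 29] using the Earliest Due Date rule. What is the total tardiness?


Sort by due date (EDD order): [(8, 8), (3, 11), (3, 15), (3, 17), (5, 18), (7, 29)]
Compute completion times and tardiness:
  Job 1: p=8, d=8, C=8, tardiness=max(0,8-8)=0
  Job 2: p=3, d=11, C=11, tardiness=max(0,11-11)=0
  Job 3: p=3, d=15, C=14, tardiness=max(0,14-15)=0
  Job 4: p=3, d=17, C=17, tardiness=max(0,17-17)=0
  Job 5: p=5, d=18, C=22, tardiness=max(0,22-18)=4
  Job 6: p=7, d=29, C=29, tardiness=max(0,29-29)=0
Total tardiness = 4

4


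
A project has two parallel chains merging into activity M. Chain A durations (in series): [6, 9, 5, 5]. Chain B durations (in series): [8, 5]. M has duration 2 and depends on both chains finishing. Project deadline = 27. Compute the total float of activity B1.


Forward pass: ES(B1) = sum of predecessors on chain B = 0
EF = ES + duration = 0 + 8 = 8
Backward pass: LF(M) = deadline = 27; LS(M) = 27 - 2 = 25
LF(B1) = LS(M) - sum(successors on chain B) = 25 - 5 = 20
LS = LF - duration = 20 - 8 = 12
Total float = LS - ES = 12 - 0 = 12

12


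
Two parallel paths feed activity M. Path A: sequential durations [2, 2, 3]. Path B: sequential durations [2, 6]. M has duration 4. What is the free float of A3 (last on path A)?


ES(A3) = sum of predecessors on chain A = 4
EF(A3) = ES + duration = 4 + 3 = 7
Successor of A3 is M. ES(M) = max(sum(A), sum(B)) = max(7, 8) = 8
Free float = ES(successor) - EF(current) = 8 - 7 = 1

1


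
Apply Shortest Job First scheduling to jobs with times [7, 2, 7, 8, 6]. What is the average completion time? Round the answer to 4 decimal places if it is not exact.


SJF order (ascending): [2, 6, 7, 7, 8]
Completion times:
  Job 1: burst=2, C=2
  Job 2: burst=6, C=8
  Job 3: burst=7, C=15
  Job 4: burst=7, C=22
  Job 5: burst=8, C=30
Average completion = 77/5 = 15.4

15.4


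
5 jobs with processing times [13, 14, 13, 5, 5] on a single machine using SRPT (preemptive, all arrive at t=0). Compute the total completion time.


Since all jobs arrive at t=0, SRPT equals SPT ordering.
SPT order: [5, 5, 13, 13, 14]
Completion times:
  Job 1: p=5, C=5
  Job 2: p=5, C=10
  Job 3: p=13, C=23
  Job 4: p=13, C=36
  Job 5: p=14, C=50
Total completion time = 5 + 10 + 23 + 36 + 50 = 124

124


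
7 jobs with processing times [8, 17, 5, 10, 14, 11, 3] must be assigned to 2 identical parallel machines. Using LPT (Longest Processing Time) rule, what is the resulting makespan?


Sort jobs in decreasing order (LPT): [17, 14, 11, 10, 8, 5, 3]
Assign each job to the least loaded machine:
  Machine 1: jobs [17, 10, 5, 3], load = 35
  Machine 2: jobs [14, 11, 8], load = 33
Makespan = max load = 35

35


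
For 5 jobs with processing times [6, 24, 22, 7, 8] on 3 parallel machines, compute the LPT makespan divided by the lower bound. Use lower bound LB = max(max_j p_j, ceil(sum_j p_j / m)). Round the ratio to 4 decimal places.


LPT order: [24, 22, 8, 7, 6]
Machine loads after assignment: [24, 22, 21]
LPT makespan = 24
Lower bound = max(max_job, ceil(total/3)) = max(24, 23) = 24
Ratio = 24 / 24 = 1.0

1.0


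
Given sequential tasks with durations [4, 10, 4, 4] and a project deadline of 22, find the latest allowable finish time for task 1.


LF(activity 1) = deadline - sum of successor durations
Successors: activities 2 through 4 with durations [10, 4, 4]
Sum of successor durations = 18
LF = 22 - 18 = 4

4


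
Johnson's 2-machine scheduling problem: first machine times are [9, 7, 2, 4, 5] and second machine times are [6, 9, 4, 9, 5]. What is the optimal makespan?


Apply Johnson's rule:
  Group 1 (a <= b): [(3, 2, 4), (4, 4, 9), (5, 5, 5), (2, 7, 9)]
  Group 2 (a > b): [(1, 9, 6)]
Optimal job order: [3, 4, 5, 2, 1]
Schedule:
  Job 3: M1 done at 2, M2 done at 6
  Job 4: M1 done at 6, M2 done at 15
  Job 5: M1 done at 11, M2 done at 20
  Job 2: M1 done at 18, M2 done at 29
  Job 1: M1 done at 27, M2 done at 35
Makespan = 35

35


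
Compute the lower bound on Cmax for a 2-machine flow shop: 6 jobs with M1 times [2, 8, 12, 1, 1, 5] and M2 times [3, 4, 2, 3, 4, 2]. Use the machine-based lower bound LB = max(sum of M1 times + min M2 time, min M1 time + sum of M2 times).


LB1 = sum(M1 times) + min(M2 times) = 29 + 2 = 31
LB2 = min(M1 times) + sum(M2 times) = 1 + 18 = 19
Lower bound = max(LB1, LB2) = max(31, 19) = 31

31


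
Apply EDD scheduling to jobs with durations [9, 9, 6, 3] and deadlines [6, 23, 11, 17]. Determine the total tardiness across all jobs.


Sort by due date (EDD order): [(9, 6), (6, 11), (3, 17), (9, 23)]
Compute completion times and tardiness:
  Job 1: p=9, d=6, C=9, tardiness=max(0,9-6)=3
  Job 2: p=6, d=11, C=15, tardiness=max(0,15-11)=4
  Job 3: p=3, d=17, C=18, tardiness=max(0,18-17)=1
  Job 4: p=9, d=23, C=27, tardiness=max(0,27-23)=4
Total tardiness = 12

12


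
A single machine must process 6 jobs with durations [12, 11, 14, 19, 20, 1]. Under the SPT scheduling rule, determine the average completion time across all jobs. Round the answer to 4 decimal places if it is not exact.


Sort jobs by processing time (SPT order): [1, 11, 12, 14, 19, 20]
Compute completion times sequentially:
  Job 1: processing = 1, completes at 1
  Job 2: processing = 11, completes at 12
  Job 3: processing = 12, completes at 24
  Job 4: processing = 14, completes at 38
  Job 5: processing = 19, completes at 57
  Job 6: processing = 20, completes at 77
Sum of completion times = 209
Average completion time = 209/6 = 34.8333

34.8333


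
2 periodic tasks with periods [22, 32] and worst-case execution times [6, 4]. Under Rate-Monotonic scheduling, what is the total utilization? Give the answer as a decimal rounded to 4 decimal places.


Compute individual utilizations (exact fractions):
  Task 1: C/T = 6/22 = 3/11 (approx. 0.2727)
  Task 2: C/T = 4/32 = 1/8 (approx. 0.125)
Total utilization U = 3/11 + 1/8 = 35/88
Rounded to 4 decimal places: U = 0.3977
RM (Liu & Layland) bound for 2 tasks = 0.828427; compare with U = 35/88 (approx. 0.397727)
U <= bound, so schedulable by RM sufficient condition.

0.3977


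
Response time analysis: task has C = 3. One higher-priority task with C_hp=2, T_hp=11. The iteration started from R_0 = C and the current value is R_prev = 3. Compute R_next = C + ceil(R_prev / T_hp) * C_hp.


R_next = C + ceil(R_prev / T_hp) * C_hp
ceil(3 / 11) = ceil(0.2727) = 1
Interference = 1 * 2 = 2
R_next = 3 + 2 = 5

5


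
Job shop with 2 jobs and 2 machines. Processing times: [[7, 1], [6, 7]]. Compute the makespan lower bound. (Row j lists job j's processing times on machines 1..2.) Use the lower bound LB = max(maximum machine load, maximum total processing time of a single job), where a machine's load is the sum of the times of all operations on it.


Machine loads:
  Machine 1: 7 + 6 = 13
  Machine 2: 1 + 7 = 8
Max machine load = 13
Job totals:
  Job 1: 8
  Job 2: 13
Max job total = 13
Lower bound = max(13, 13) = 13

13


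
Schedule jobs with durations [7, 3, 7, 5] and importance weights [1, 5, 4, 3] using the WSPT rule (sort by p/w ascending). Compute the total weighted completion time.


Compute p/w ratios and sort ascending (WSPT): [(3, 5), (5, 3), (7, 4), (7, 1)]
Compute weighted completion times:
  Job (p=3,w=5): C=3, w*C=5*3=15
  Job (p=5,w=3): C=8, w*C=3*8=24
  Job (p=7,w=4): C=15, w*C=4*15=60
  Job (p=7,w=1): C=22, w*C=1*22=22
Total weighted completion time = 121

121


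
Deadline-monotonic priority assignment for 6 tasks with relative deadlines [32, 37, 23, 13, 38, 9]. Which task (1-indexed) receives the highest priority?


Sort tasks by relative deadline (ascending):
  Task 6: deadline = 9
  Task 4: deadline = 13
  Task 3: deadline = 23
  Task 1: deadline = 32
  Task 2: deadline = 37
  Task 5: deadline = 38
Priority order (highest first): [6, 4, 3, 1, 2, 5]
Highest priority task = 6

6


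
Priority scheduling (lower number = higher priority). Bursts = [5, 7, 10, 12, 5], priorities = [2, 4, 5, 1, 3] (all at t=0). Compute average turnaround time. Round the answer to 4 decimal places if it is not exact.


Sort by priority (ascending = highest first):
Order: [(1, 12), (2, 5), (3, 5), (4, 7), (5, 10)]
Completion times:
  Priority 1, burst=12, C=12
  Priority 2, burst=5, C=17
  Priority 3, burst=5, C=22
  Priority 4, burst=7, C=29
  Priority 5, burst=10, C=39
Average turnaround = 119/5 = 23.8

23.8


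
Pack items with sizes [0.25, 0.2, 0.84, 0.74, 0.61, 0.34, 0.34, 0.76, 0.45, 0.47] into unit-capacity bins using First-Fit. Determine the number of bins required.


Place items sequentially using First-Fit:
  Item 0.25 -> new Bin 1
  Item 0.2 -> Bin 1 (now 0.45)
  Item 0.84 -> new Bin 2
  Item 0.74 -> new Bin 3
  Item 0.61 -> new Bin 4
  Item 0.34 -> Bin 1 (now 0.79)
  Item 0.34 -> Bin 4 (now 0.95)
  Item 0.76 -> new Bin 5
  Item 0.45 -> new Bin 6
  Item 0.47 -> Bin 6 (now 0.92)
Total bins used = 6

6


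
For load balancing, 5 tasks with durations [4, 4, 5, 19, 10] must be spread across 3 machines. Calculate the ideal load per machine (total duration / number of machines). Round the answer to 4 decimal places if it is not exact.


Total processing time = 4 + 4 + 5 + 19 + 10 = 42
Number of machines = 3
Ideal balanced load = 42 / 3 = 14.0

14.0


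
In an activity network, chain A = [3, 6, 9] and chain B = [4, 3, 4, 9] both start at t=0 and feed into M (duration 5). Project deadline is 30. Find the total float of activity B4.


Forward pass: ES(B4) = sum of predecessors on chain B = 11
EF = ES + duration = 11 + 9 = 20
Backward pass: LF(M) = deadline = 30; LS(M) = 30 - 5 = 25
LF(B4) = LS(M) - sum(successors on chain B) = 25 - 0 = 25
LS = LF - duration = 25 - 9 = 16
Total float = LS - ES = 16 - 11 = 5

5


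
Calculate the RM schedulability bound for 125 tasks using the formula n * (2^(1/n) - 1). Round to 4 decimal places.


Compute 2^(1/125) = 1.0055605804
Subtract 1: 1.0055605804 - 1 = 0.0055605804
Multiply by n: 125 * 0.0055605804 = 0.6950725500
Round to 4 dp: 0.6951

0.6951


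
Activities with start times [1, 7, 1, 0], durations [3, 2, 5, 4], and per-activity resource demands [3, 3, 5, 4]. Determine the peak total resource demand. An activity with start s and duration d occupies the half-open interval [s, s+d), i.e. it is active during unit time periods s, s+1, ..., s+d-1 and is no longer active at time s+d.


Each activity i is active on [start_i, start_i + duration_i).
Compute total resource usage per time slot:
  t=0: active resources = [4], total = 4
  t=1: active resources = [3, 5, 4], total = 12
  t=2: active resources = [3, 5, 4], total = 12
  t=3: active resources = [3, 5, 4], total = 12
  t=4: active resources = [5], total = 5
  t=5: active resources = [5], total = 5
  t=6: active resources = [], total = 0
  t=7: active resources = [3], total = 3
  t=8: active resources = [3], total = 3
Peak resource demand = 12

12


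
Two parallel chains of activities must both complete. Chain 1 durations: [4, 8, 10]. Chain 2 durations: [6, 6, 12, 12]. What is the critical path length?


Path A total = 4 + 8 + 10 = 22
Path B total = 6 + 6 + 12 + 12 = 36
Critical path = longest path = max(22, 36) = 36

36


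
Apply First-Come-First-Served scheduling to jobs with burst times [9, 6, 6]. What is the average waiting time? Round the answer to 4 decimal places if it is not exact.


FCFS order (as given): [9, 6, 6]
Waiting times:
  Job 1: wait = 0
  Job 2: wait = 9
  Job 3: wait = 15
Sum of waiting times = 24
Average waiting time = 24/3 = 8.0

8.0


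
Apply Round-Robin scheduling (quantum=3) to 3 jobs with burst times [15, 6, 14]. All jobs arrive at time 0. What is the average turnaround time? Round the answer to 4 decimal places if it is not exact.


Time quantum = 3
Execution trace:
  J1 runs 3 units, time = 3
  J2 runs 3 units, time = 6
  J3 runs 3 units, time = 9
  J1 runs 3 units, time = 12
  J2 runs 3 units, time = 15
  J3 runs 3 units, time = 18
  J1 runs 3 units, time = 21
  J3 runs 3 units, time = 24
  J1 runs 3 units, time = 27
  J3 runs 3 units, time = 30
  J1 runs 3 units, time = 33
  J3 runs 2 units, time = 35
Finish times: [33, 15, 35]
Average turnaround = 83/3 = 27.6667

27.6667


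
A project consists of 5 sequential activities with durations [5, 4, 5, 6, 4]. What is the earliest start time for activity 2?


Activity 2 starts after activities 1 through 1 complete.
Predecessor durations: [5]
ES = 5 = 5

5


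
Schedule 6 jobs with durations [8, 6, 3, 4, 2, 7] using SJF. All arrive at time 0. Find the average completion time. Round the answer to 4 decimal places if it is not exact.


SJF order (ascending): [2, 3, 4, 6, 7, 8]
Completion times:
  Job 1: burst=2, C=2
  Job 2: burst=3, C=5
  Job 3: burst=4, C=9
  Job 4: burst=6, C=15
  Job 5: burst=7, C=22
  Job 6: burst=8, C=30
Average completion = 83/6 = 13.8333

13.8333


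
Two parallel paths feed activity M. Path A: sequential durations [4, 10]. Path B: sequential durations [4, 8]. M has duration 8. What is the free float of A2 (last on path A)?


ES(A2) = sum of predecessors on chain A = 4
EF(A2) = ES + duration = 4 + 10 = 14
Successor of A2 is M. ES(M) = max(sum(A), sum(B)) = max(14, 12) = 14
Free float = ES(successor) - EF(current) = 14 - 14 = 0

0


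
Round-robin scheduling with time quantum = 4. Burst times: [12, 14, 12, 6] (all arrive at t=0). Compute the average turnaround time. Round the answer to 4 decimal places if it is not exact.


Time quantum = 4
Execution trace:
  J1 runs 4 units, time = 4
  J2 runs 4 units, time = 8
  J3 runs 4 units, time = 12
  J4 runs 4 units, time = 16
  J1 runs 4 units, time = 20
  J2 runs 4 units, time = 24
  J3 runs 4 units, time = 28
  J4 runs 2 units, time = 30
  J1 runs 4 units, time = 34
  J2 runs 4 units, time = 38
  J3 runs 4 units, time = 42
  J2 runs 2 units, time = 44
Finish times: [34, 44, 42, 30]
Average turnaround = 150/4 = 37.5

37.5


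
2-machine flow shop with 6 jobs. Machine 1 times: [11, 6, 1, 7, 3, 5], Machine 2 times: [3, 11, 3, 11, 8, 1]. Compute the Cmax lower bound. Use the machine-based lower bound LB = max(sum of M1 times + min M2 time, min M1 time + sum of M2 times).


LB1 = sum(M1 times) + min(M2 times) = 33 + 1 = 34
LB2 = min(M1 times) + sum(M2 times) = 1 + 37 = 38
Lower bound = max(LB1, LB2) = max(34, 38) = 38

38


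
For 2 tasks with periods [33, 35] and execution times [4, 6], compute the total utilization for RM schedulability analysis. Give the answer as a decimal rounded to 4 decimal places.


Compute individual utilizations (exact fractions):
  Task 1: C/T = 4/33 (approx. 0.1212)
  Task 2: C/T = 6/35 (approx. 0.1714)
Total utilization U = 4/33 + 6/35 = 338/1155
Rounded to 4 decimal places: U = 0.2926
RM (Liu & Layland) bound for 2 tasks = 0.828427; compare with U = 338/1155 (approx. 0.292641)
U <= bound, so schedulable by RM sufficient condition.

0.2926


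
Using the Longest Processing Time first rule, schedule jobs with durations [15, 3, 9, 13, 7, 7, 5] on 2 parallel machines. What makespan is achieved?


Sort jobs in decreasing order (LPT): [15, 13, 9, 7, 7, 5, 3]
Assign each job to the least loaded machine:
  Machine 1: jobs [15, 7, 7], load = 29
  Machine 2: jobs [13, 9, 5, 3], load = 30
Makespan = max load = 30

30


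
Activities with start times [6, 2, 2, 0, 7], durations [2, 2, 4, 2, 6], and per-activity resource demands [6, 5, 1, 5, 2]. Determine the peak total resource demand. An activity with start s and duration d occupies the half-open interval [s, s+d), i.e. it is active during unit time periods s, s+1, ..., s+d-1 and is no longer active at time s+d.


Each activity i is active on [start_i, start_i + duration_i).
Compute total resource usage per time slot:
  t=0: active resources = [5], total = 5
  t=1: active resources = [5], total = 5
  t=2: active resources = [5, 1], total = 6
  t=3: active resources = [5, 1], total = 6
  t=4: active resources = [1], total = 1
  t=5: active resources = [1], total = 1
  t=6: active resources = [6], total = 6
  t=7: active resources = [6, 2], total = 8
  t=8: active resources = [2], total = 2
  t=9: active resources = [2], total = 2
  t=10: active resources = [2], total = 2
  t=11: active resources = [2], total = 2
  t=12: active resources = [2], total = 2
Peak resource demand = 8

8


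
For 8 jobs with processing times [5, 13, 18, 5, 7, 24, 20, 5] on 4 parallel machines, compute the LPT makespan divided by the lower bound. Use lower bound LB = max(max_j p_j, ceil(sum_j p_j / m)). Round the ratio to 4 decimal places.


LPT order: [24, 20, 18, 13, 7, 5, 5, 5]
Machine loads after assignment: [24, 25, 23, 25]
LPT makespan = 25
Lower bound = max(max_job, ceil(total/4)) = max(24, 25) = 25
Ratio = 25 / 25 = 1.0

1.0


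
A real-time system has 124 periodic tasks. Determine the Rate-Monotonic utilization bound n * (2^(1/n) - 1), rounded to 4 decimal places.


Compute 2^(1/124) = 1.0056055492
Subtract 1: 1.0056055492 - 1 = 0.0056055492
Multiply by n: 124 * 0.0056055492 = 0.6950881008
Round to 4 dp: 0.6951

0.6951


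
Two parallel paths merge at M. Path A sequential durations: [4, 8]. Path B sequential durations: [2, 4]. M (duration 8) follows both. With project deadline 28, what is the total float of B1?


Forward pass: ES(B1) = sum of predecessors on chain B = 0
EF = ES + duration = 0 + 2 = 2
Backward pass: LF(M) = deadline = 28; LS(M) = 28 - 8 = 20
LF(B1) = LS(M) - sum(successors on chain B) = 20 - 4 = 16
LS = LF - duration = 16 - 2 = 14
Total float = LS - ES = 14 - 0 = 14

14


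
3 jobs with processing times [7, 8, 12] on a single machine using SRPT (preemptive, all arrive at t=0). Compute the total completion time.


Since all jobs arrive at t=0, SRPT equals SPT ordering.
SPT order: [7, 8, 12]
Completion times:
  Job 1: p=7, C=7
  Job 2: p=8, C=15
  Job 3: p=12, C=27
Total completion time = 7 + 15 + 27 = 49

49


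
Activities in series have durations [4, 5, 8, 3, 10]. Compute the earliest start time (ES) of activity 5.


Activity 5 starts after activities 1 through 4 complete.
Predecessor durations: [4, 5, 8, 3]
ES = 4 + 5 + 8 + 3 = 20

20


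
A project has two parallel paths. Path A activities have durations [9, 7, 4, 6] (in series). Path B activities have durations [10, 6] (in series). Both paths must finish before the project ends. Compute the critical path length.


Path A total = 9 + 7 + 4 + 6 = 26
Path B total = 10 + 6 = 16
Critical path = longest path = max(26, 16) = 26

26


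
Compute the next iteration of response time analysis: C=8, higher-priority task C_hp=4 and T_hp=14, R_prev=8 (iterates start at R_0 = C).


R_next = C + ceil(R_prev / T_hp) * C_hp
ceil(8 / 14) = ceil(0.5714) = 1
Interference = 1 * 4 = 4
R_next = 8 + 4 = 12

12


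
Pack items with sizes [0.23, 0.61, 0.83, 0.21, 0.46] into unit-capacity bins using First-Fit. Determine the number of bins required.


Place items sequentially using First-Fit:
  Item 0.23 -> new Bin 1
  Item 0.61 -> Bin 1 (now 0.84)
  Item 0.83 -> new Bin 2
  Item 0.21 -> new Bin 3
  Item 0.46 -> Bin 3 (now 0.67)
Total bins used = 3

3


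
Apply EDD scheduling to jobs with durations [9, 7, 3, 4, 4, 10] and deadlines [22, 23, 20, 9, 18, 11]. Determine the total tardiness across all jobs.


Sort by due date (EDD order): [(4, 9), (10, 11), (4, 18), (3, 20), (9, 22), (7, 23)]
Compute completion times and tardiness:
  Job 1: p=4, d=9, C=4, tardiness=max(0,4-9)=0
  Job 2: p=10, d=11, C=14, tardiness=max(0,14-11)=3
  Job 3: p=4, d=18, C=18, tardiness=max(0,18-18)=0
  Job 4: p=3, d=20, C=21, tardiness=max(0,21-20)=1
  Job 5: p=9, d=22, C=30, tardiness=max(0,30-22)=8
  Job 6: p=7, d=23, C=37, tardiness=max(0,37-23)=14
Total tardiness = 26

26


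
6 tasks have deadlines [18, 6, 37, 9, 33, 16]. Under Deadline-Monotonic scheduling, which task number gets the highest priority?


Sort tasks by relative deadline (ascending):
  Task 2: deadline = 6
  Task 4: deadline = 9
  Task 6: deadline = 16
  Task 1: deadline = 18
  Task 5: deadline = 33
  Task 3: deadline = 37
Priority order (highest first): [2, 4, 6, 1, 5, 3]
Highest priority task = 2

2


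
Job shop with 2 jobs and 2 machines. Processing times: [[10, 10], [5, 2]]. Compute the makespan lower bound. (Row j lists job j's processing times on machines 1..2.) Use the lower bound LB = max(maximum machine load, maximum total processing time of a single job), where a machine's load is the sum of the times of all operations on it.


Machine loads:
  Machine 1: 10 + 5 = 15
  Machine 2: 10 + 2 = 12
Max machine load = 15
Job totals:
  Job 1: 20
  Job 2: 7
Max job total = 20
Lower bound = max(15, 20) = 20

20


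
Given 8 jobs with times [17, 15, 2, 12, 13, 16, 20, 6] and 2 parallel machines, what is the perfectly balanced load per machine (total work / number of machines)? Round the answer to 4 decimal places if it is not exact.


Total processing time = 17 + 15 + 2 + 12 + 13 + 16 + 20 + 6 = 101
Number of machines = 2
Ideal balanced load = 101 / 2 = 50.5

50.5


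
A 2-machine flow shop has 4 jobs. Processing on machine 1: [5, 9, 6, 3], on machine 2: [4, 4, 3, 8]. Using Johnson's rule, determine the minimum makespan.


Apply Johnson's rule:
  Group 1 (a <= b): [(4, 3, 8)]
  Group 2 (a > b): [(1, 5, 4), (2, 9, 4), (3, 6, 3)]
Optimal job order: [4, 1, 2, 3]
Schedule:
  Job 4: M1 done at 3, M2 done at 11
  Job 1: M1 done at 8, M2 done at 15
  Job 2: M1 done at 17, M2 done at 21
  Job 3: M1 done at 23, M2 done at 26
Makespan = 26

26


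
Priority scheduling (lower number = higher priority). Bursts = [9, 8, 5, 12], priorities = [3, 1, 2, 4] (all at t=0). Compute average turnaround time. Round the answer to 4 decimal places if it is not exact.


Sort by priority (ascending = highest first):
Order: [(1, 8), (2, 5), (3, 9), (4, 12)]
Completion times:
  Priority 1, burst=8, C=8
  Priority 2, burst=5, C=13
  Priority 3, burst=9, C=22
  Priority 4, burst=12, C=34
Average turnaround = 77/4 = 19.25

19.25
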